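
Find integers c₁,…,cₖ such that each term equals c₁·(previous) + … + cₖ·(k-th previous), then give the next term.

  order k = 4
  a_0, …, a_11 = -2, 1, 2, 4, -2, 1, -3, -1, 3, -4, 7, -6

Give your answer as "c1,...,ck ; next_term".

  a_4 = -1·4 + 0·2 + 0·1 + -1·-2 = -2
  a_5 = -1·-2 + 0·4 + 0·2 + -1·1 = 1
  a_6 = -1·1 + 0·-2 + 0·4 + -1·2 = -3
  a_7 = -1·-3 + 0·1 + 0·-2 + -1·4 = -1
  a_8 = -1·-1 + 0·-3 + 0·1 + -1·-2 = 3
  a_9 = -1·3 + 0·-1 + 0·-3 + -1·1 = -4
  a_10 = -1·-4 + 0·3 + 0·-1 + -1·-3 = 7
  a_11 = -1·7 + 0·-4 + 0·3 + -1·-1 = -6
  a_12 = -1·-6 + 0·7 + 0·-4 + -1·3 = 3

-1,0,0,-1 ; 3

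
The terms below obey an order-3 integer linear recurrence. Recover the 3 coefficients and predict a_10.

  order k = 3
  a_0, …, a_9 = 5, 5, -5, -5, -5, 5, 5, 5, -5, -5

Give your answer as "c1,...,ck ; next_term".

  a_3 = 0·-5 + 0·5 + -1·5 = -5
  a_4 = 0·-5 + 0·-5 + -1·5 = -5
  a_5 = 0·-5 + 0·-5 + -1·-5 = 5
  a_6 = 0·5 + 0·-5 + -1·-5 = 5
  a_7 = 0·5 + 0·5 + -1·-5 = 5
  a_8 = 0·5 + 0·5 + -1·5 = -5
  a_9 = 0·-5 + 0·5 + -1·5 = -5
  a_10 = 0·-5 + 0·-5 + -1·5 = -5

0,0,-1 ; -5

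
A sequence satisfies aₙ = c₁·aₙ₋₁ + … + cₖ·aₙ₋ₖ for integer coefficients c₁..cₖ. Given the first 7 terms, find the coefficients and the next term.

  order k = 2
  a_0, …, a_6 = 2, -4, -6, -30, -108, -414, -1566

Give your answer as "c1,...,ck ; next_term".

3,3 ; -5940

  a_2 = 3·-4 + 3·2 = -6
  a_3 = 3·-6 + 3·-4 = -30
  a_4 = 3·-30 + 3·-6 = -108
  a_5 = 3·-108 + 3·-30 = -414
  a_6 = 3·-414 + 3·-108 = -1566
  a_7 = 3·-1566 + 3·-414 = -5940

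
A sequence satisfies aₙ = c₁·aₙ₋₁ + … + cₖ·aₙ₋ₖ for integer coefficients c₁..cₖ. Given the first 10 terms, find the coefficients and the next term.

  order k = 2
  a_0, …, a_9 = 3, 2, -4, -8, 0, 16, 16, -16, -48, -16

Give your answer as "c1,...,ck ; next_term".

1,-2 ; 80

  a_2 = 1·2 + -2·3 = -4
  a_3 = 1·-4 + -2·2 = -8
  a_4 = 1·-8 + -2·-4 = 0
  a_5 = 1·0 + -2·-8 = 16
  a_6 = 1·16 + -2·0 = 16
  a_7 = 1·16 + -2·16 = -16
  a_8 = 1·-16 + -2·16 = -48
  a_9 = 1·-48 + -2·-16 = -16
  a_10 = 1·-16 + -2·-48 = 80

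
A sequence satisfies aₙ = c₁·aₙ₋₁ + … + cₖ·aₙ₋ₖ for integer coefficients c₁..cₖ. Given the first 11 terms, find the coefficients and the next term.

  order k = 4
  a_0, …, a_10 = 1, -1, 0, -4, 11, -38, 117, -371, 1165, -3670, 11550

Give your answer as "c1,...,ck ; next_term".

-3,1,2,1 ; -36361

  a_4 = -3·-4 + 1·0 + 2·-1 + 1·1 = 11
  a_5 = -3·11 + 1·-4 + 2·0 + 1·-1 = -38
  a_6 = -3·-38 + 1·11 + 2·-4 + 1·0 = 117
  a_7 = -3·117 + 1·-38 + 2·11 + 1·-4 = -371
  a_8 = -3·-371 + 1·117 + 2·-38 + 1·11 = 1165
  a_9 = -3·1165 + 1·-371 + 2·117 + 1·-38 = -3670
  a_10 = -3·-3670 + 1·1165 + 2·-371 + 1·117 = 11550
  a_11 = -3·11550 + 1·-3670 + 2·1165 + 1·-371 = -36361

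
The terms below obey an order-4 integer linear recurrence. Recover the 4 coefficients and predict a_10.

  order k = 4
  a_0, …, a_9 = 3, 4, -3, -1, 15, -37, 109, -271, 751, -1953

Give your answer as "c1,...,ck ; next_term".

-2,3,4,2 ; 5293

  a_4 = -2·-1 + 3·-3 + 4·4 + 2·3 = 15
  a_5 = -2·15 + 3·-1 + 4·-3 + 2·4 = -37
  a_6 = -2·-37 + 3·15 + 4·-1 + 2·-3 = 109
  a_7 = -2·109 + 3·-37 + 4·15 + 2·-1 = -271
  a_8 = -2·-271 + 3·109 + 4·-37 + 2·15 = 751
  a_9 = -2·751 + 3·-271 + 4·109 + 2·-37 = -1953
  a_10 = -2·-1953 + 3·751 + 4·-271 + 2·109 = 5293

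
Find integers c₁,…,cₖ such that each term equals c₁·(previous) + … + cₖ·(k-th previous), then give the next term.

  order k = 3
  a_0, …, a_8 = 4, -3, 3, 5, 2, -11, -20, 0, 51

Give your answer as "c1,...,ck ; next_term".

  a_3 = 1·3 + -2·-3 + -1·4 = 5
  a_4 = 1·5 + -2·3 + -1·-3 = 2
  a_5 = 1·2 + -2·5 + -1·3 = -11
  a_6 = 1·-11 + -2·2 + -1·5 = -20
  a_7 = 1·-20 + -2·-11 + -1·2 = 0
  a_8 = 1·0 + -2·-20 + -1·-11 = 51
  a_9 = 1·51 + -2·0 + -1·-20 = 71

1,-2,-1 ; 71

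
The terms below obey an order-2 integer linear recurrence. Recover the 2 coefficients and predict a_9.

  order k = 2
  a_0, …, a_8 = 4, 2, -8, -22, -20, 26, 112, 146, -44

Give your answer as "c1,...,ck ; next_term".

2,-3 ; -526

  a_2 = 2·2 + -3·4 = -8
  a_3 = 2·-8 + -3·2 = -22
  a_4 = 2·-22 + -3·-8 = -20
  a_5 = 2·-20 + -3·-22 = 26
  a_6 = 2·26 + -3·-20 = 112
  a_7 = 2·112 + -3·26 = 146
  a_8 = 2·146 + -3·112 = -44
  a_9 = 2·-44 + -3·146 = -526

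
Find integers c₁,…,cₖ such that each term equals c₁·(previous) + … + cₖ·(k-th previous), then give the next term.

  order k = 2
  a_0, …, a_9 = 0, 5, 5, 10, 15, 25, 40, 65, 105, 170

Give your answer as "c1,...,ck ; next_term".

1,1 ; 275

  a_2 = 1·5 + 1·0 = 5
  a_3 = 1·5 + 1·5 = 10
  a_4 = 1·10 + 1·5 = 15
  a_5 = 1·15 + 1·10 = 25
  a_6 = 1·25 + 1·15 = 40
  a_7 = 1·40 + 1·25 = 65
  a_8 = 1·65 + 1·40 = 105
  a_9 = 1·105 + 1·65 = 170
  a_10 = 1·170 + 1·105 = 275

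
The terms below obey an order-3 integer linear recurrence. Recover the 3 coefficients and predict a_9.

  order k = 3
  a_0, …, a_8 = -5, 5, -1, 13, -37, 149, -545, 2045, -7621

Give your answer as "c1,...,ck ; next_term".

-3,3,1 ; 28453

  a_3 = -3·-1 + 3·5 + 1·-5 = 13
  a_4 = -3·13 + 3·-1 + 1·5 = -37
  a_5 = -3·-37 + 3·13 + 1·-1 = 149
  a_6 = -3·149 + 3·-37 + 1·13 = -545
  a_7 = -3·-545 + 3·149 + 1·-37 = 2045
  a_8 = -3·2045 + 3·-545 + 1·149 = -7621
  a_9 = -3·-7621 + 3·2045 + 1·-545 = 28453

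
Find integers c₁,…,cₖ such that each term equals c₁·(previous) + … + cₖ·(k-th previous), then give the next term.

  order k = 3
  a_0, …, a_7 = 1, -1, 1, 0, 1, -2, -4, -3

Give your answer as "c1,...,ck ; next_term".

1,-2,-3 ; 11

  a_3 = 1·1 + -2·-1 + -3·1 = 0
  a_4 = 1·0 + -2·1 + -3·-1 = 1
  a_5 = 1·1 + -2·0 + -3·1 = -2
  a_6 = 1·-2 + -2·1 + -3·0 = -4
  a_7 = 1·-4 + -2·-2 + -3·1 = -3
  a_8 = 1·-3 + -2·-4 + -3·-2 = 11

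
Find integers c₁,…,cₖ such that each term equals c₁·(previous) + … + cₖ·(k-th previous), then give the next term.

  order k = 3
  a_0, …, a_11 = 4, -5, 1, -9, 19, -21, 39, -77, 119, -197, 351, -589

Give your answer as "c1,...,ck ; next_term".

-1,0,-2 ; 983

  a_3 = -1·1 + 0·-5 + -2·4 = -9
  a_4 = -1·-9 + 0·1 + -2·-5 = 19
  a_5 = -1·19 + 0·-9 + -2·1 = -21
  a_6 = -1·-21 + 0·19 + -2·-9 = 39
  a_7 = -1·39 + 0·-21 + -2·19 = -77
  a_8 = -1·-77 + 0·39 + -2·-21 = 119
  a_9 = -1·119 + 0·-77 + -2·39 = -197
  a_10 = -1·-197 + 0·119 + -2·-77 = 351
  a_11 = -1·351 + 0·-197 + -2·119 = -589
  a_12 = -1·-589 + 0·351 + -2·-197 = 983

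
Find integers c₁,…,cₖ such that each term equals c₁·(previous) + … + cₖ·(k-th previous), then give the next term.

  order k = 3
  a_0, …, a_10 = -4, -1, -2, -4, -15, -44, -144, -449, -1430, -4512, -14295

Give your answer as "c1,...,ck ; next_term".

  a_3 = 2·-2 + 4·-1 + -1·-4 = -4
  a_4 = 2·-4 + 4·-2 + -1·-1 = -15
  a_5 = 2·-15 + 4·-4 + -1·-2 = -44
  a_6 = 2·-44 + 4·-15 + -1·-4 = -144
  a_7 = 2·-144 + 4·-44 + -1·-15 = -449
  a_8 = 2·-449 + 4·-144 + -1·-44 = -1430
  a_9 = 2·-1430 + 4·-449 + -1·-144 = -4512
  a_10 = 2·-4512 + 4·-1430 + -1·-449 = -14295
  a_11 = 2·-14295 + 4·-4512 + -1·-1430 = -45208

2,4,-1 ; -45208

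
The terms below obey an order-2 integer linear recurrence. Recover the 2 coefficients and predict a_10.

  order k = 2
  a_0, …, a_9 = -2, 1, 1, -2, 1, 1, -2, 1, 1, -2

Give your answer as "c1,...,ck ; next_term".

-1,-1 ; 1

  a_2 = -1·1 + -1·-2 = 1
  a_3 = -1·1 + -1·1 = -2
  a_4 = -1·-2 + -1·1 = 1
  a_5 = -1·1 + -1·-2 = 1
  a_6 = -1·1 + -1·1 = -2
  a_7 = -1·-2 + -1·1 = 1
  a_8 = -1·1 + -1·-2 = 1
  a_9 = -1·1 + -1·1 = -2
  a_10 = -1·-2 + -1·1 = 1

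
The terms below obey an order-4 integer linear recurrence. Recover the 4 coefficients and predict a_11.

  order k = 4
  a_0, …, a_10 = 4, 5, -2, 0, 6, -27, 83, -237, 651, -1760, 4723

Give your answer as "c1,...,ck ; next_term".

-3,0,2,-1 ; -12630

  a_4 = -3·0 + 0·-2 + 2·5 + -1·4 = 6
  a_5 = -3·6 + 0·0 + 2·-2 + -1·5 = -27
  a_6 = -3·-27 + 0·6 + 2·0 + -1·-2 = 83
  a_7 = -3·83 + 0·-27 + 2·6 + -1·0 = -237
  a_8 = -3·-237 + 0·83 + 2·-27 + -1·6 = 651
  a_9 = -3·651 + 0·-237 + 2·83 + -1·-27 = -1760
  a_10 = -3·-1760 + 0·651 + 2·-237 + -1·83 = 4723
  a_11 = -3·4723 + 0·-1760 + 2·651 + -1·-237 = -12630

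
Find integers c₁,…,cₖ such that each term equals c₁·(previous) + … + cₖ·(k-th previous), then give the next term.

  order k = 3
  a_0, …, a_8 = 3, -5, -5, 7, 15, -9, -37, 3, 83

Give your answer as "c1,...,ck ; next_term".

0,-2,-1 ; 31

  a_3 = 0·-5 + -2·-5 + -1·3 = 7
  a_4 = 0·7 + -2·-5 + -1·-5 = 15
  a_5 = 0·15 + -2·7 + -1·-5 = -9
  a_6 = 0·-9 + -2·15 + -1·7 = -37
  a_7 = 0·-37 + -2·-9 + -1·15 = 3
  a_8 = 0·3 + -2·-37 + -1·-9 = 83
  a_9 = 0·83 + -2·3 + -1·-37 = 31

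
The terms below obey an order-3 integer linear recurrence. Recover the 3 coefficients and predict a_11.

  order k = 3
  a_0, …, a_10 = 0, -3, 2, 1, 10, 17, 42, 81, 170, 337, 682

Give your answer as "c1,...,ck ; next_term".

  a_3 = 2·2 + 1·-3 + -2·0 = 1
  a_4 = 2·1 + 1·2 + -2·-3 = 10
  a_5 = 2·10 + 1·1 + -2·2 = 17
  a_6 = 2·17 + 1·10 + -2·1 = 42
  a_7 = 2·42 + 1·17 + -2·10 = 81
  a_8 = 2·81 + 1·42 + -2·17 = 170
  a_9 = 2·170 + 1·81 + -2·42 = 337
  a_10 = 2·337 + 1·170 + -2·81 = 682
  a_11 = 2·682 + 1·337 + -2·170 = 1361

2,1,-2 ; 1361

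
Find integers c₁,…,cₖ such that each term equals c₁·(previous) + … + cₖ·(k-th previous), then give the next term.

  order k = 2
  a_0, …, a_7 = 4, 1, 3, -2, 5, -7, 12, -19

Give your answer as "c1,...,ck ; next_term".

  a_2 = -1·1 + 1·4 = 3
  a_3 = -1·3 + 1·1 = -2
  a_4 = -1·-2 + 1·3 = 5
  a_5 = -1·5 + 1·-2 = -7
  a_6 = -1·-7 + 1·5 = 12
  a_7 = -1·12 + 1·-7 = -19
  a_8 = -1·-19 + 1·12 = 31

-1,1 ; 31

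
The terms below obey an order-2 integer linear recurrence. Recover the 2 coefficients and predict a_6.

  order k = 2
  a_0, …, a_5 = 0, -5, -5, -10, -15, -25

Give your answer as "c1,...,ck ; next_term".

  a_2 = 1·-5 + 1·0 = -5
  a_3 = 1·-5 + 1·-5 = -10
  a_4 = 1·-10 + 1·-5 = -15
  a_5 = 1·-15 + 1·-10 = -25
  a_6 = 1·-25 + 1·-15 = -40

1,1 ; -40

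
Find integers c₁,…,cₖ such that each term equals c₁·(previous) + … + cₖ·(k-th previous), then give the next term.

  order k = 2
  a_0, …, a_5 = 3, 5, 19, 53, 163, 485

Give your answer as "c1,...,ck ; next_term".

2,3 ; 1459

  a_2 = 2·5 + 3·3 = 19
  a_3 = 2·19 + 3·5 = 53
  a_4 = 2·53 + 3·19 = 163
  a_5 = 2·163 + 3·53 = 485
  a_6 = 2·485 + 3·163 = 1459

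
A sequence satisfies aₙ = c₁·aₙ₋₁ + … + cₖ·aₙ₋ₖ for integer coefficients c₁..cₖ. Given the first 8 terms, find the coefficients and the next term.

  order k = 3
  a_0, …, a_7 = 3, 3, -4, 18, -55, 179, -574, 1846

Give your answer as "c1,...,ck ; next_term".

  a_3 = -3·-4 + 1·3 + 1·3 = 18
  a_4 = -3·18 + 1·-4 + 1·3 = -55
  a_5 = -3·-55 + 1·18 + 1·-4 = 179
  a_6 = -3·179 + 1·-55 + 1·18 = -574
  a_7 = -3·-574 + 1·179 + 1·-55 = 1846
  a_8 = -3·1846 + 1·-574 + 1·179 = -5933

-3,1,1 ; -5933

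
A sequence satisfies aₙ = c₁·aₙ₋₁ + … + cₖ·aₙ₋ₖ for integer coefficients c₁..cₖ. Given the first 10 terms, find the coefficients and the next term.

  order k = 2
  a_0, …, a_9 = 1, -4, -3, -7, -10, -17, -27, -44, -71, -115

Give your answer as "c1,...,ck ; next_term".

1,1 ; -186

  a_2 = 1·-4 + 1·1 = -3
  a_3 = 1·-3 + 1·-4 = -7
  a_4 = 1·-7 + 1·-3 = -10
  a_5 = 1·-10 + 1·-7 = -17
  a_6 = 1·-17 + 1·-10 = -27
  a_7 = 1·-27 + 1·-17 = -44
  a_8 = 1·-44 + 1·-27 = -71
  a_9 = 1·-71 + 1·-44 = -115
  a_10 = 1·-115 + 1·-71 = -186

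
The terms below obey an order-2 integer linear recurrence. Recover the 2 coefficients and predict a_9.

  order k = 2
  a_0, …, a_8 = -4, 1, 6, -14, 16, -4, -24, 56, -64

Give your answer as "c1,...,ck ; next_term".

  a_2 = -2·1 + -2·-4 = 6
  a_3 = -2·6 + -2·1 = -14
  a_4 = -2·-14 + -2·6 = 16
  a_5 = -2·16 + -2·-14 = -4
  a_6 = -2·-4 + -2·16 = -24
  a_7 = -2·-24 + -2·-4 = 56
  a_8 = -2·56 + -2·-24 = -64
  a_9 = -2·-64 + -2·56 = 16

-2,-2 ; 16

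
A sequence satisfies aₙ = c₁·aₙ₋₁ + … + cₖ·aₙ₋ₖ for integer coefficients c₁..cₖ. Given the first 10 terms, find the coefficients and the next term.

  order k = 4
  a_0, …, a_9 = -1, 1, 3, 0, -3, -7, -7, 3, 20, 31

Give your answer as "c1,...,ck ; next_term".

1,-1,-1,-1 ; 15

  a_4 = 1·0 + -1·3 + -1·1 + -1·-1 = -3
  a_5 = 1·-3 + -1·0 + -1·3 + -1·1 = -7
  a_6 = 1·-7 + -1·-3 + -1·0 + -1·3 = -7
  a_7 = 1·-7 + -1·-7 + -1·-3 + -1·0 = 3
  a_8 = 1·3 + -1·-7 + -1·-7 + -1·-3 = 20
  a_9 = 1·20 + -1·3 + -1·-7 + -1·-7 = 31
  a_10 = 1·31 + -1·20 + -1·3 + -1·-7 = 15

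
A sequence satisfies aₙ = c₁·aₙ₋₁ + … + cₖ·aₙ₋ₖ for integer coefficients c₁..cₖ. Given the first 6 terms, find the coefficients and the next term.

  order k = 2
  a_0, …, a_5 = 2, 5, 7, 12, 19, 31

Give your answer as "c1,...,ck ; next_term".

  a_2 = 1·5 + 1·2 = 7
  a_3 = 1·7 + 1·5 = 12
  a_4 = 1·12 + 1·7 = 19
  a_5 = 1·19 + 1·12 = 31
  a_6 = 1·31 + 1·19 = 50

1,1 ; 50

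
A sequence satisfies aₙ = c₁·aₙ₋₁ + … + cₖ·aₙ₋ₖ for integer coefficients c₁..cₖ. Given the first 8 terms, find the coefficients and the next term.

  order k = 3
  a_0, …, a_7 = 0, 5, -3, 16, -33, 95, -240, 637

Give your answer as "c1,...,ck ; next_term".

  a_3 = -2·-3 + 2·5 + 1·0 = 16
  a_4 = -2·16 + 2·-3 + 1·5 = -33
  a_5 = -2·-33 + 2·16 + 1·-3 = 95
  a_6 = -2·95 + 2·-33 + 1·16 = -240
  a_7 = -2·-240 + 2·95 + 1·-33 = 637
  a_8 = -2·637 + 2·-240 + 1·95 = -1659

-2,2,1 ; -1659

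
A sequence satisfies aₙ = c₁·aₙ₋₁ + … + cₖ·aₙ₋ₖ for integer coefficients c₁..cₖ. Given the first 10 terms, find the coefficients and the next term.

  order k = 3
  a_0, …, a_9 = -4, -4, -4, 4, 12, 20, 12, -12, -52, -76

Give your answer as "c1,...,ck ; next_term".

1,0,-2 ; -52

  a_3 = 1·-4 + 0·-4 + -2·-4 = 4
  a_4 = 1·4 + 0·-4 + -2·-4 = 12
  a_5 = 1·12 + 0·4 + -2·-4 = 20
  a_6 = 1·20 + 0·12 + -2·4 = 12
  a_7 = 1·12 + 0·20 + -2·12 = -12
  a_8 = 1·-12 + 0·12 + -2·20 = -52
  a_9 = 1·-52 + 0·-12 + -2·12 = -76
  a_10 = 1·-76 + 0·-52 + -2·-12 = -52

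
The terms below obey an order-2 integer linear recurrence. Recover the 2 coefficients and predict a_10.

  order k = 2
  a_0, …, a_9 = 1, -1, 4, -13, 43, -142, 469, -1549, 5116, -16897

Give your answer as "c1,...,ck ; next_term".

  a_2 = -3·-1 + 1·1 = 4
  a_3 = -3·4 + 1·-1 = -13
  a_4 = -3·-13 + 1·4 = 43
  a_5 = -3·43 + 1·-13 = -142
  a_6 = -3·-142 + 1·43 = 469
  a_7 = -3·469 + 1·-142 = -1549
  a_8 = -3·-1549 + 1·469 = 5116
  a_9 = -3·5116 + 1·-1549 = -16897
  a_10 = -3·-16897 + 1·5116 = 55807

-3,1 ; 55807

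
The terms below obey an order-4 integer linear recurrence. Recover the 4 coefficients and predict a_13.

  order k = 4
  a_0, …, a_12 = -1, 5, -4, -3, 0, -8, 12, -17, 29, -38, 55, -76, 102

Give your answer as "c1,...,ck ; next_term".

-1,1,0,-1 ; -140

  a_4 = -1·-3 + 1·-4 + 0·5 + -1·-1 = 0
  a_5 = -1·0 + 1·-3 + 0·-4 + -1·5 = -8
  a_6 = -1·-8 + 1·0 + 0·-3 + -1·-4 = 12
  a_7 = -1·12 + 1·-8 + 0·0 + -1·-3 = -17
  a_8 = -1·-17 + 1·12 + 0·-8 + -1·0 = 29
  a_9 = -1·29 + 1·-17 + 0·12 + -1·-8 = -38
  a_10 = -1·-38 + 1·29 + 0·-17 + -1·12 = 55
  a_11 = -1·55 + 1·-38 + 0·29 + -1·-17 = -76
  a_12 = -1·-76 + 1·55 + 0·-38 + -1·29 = 102
  a_13 = -1·102 + 1·-76 + 0·55 + -1·-38 = -140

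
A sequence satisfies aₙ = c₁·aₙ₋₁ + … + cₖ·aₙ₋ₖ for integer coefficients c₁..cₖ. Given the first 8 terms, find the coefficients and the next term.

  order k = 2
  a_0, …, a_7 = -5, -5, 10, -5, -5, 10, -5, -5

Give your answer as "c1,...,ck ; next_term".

-1,-1 ; 10

  a_2 = -1·-5 + -1·-5 = 10
  a_3 = -1·10 + -1·-5 = -5
  a_4 = -1·-5 + -1·10 = -5
  a_5 = -1·-5 + -1·-5 = 10
  a_6 = -1·10 + -1·-5 = -5
  a_7 = -1·-5 + -1·10 = -5
  a_8 = -1·-5 + -1·-5 = 10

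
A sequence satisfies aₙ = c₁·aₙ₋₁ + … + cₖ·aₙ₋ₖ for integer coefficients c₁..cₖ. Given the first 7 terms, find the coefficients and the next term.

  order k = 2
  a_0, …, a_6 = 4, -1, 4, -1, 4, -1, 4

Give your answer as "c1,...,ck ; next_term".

0,1 ; -1

  a_2 = 0·-1 + 1·4 = 4
  a_3 = 0·4 + 1·-1 = -1
  a_4 = 0·-1 + 1·4 = 4
  a_5 = 0·4 + 1·-1 = -1
  a_6 = 0·-1 + 1·4 = 4
  a_7 = 0·4 + 1·-1 = -1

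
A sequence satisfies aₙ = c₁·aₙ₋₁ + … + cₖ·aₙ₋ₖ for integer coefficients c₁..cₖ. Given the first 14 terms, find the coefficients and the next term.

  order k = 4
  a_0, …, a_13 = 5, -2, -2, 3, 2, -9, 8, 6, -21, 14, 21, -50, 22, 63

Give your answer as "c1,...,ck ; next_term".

  a_4 = -1·3 + -1·-2 + 1·-2 + 1·5 = 2
  a_5 = -1·2 + -1·3 + 1·-2 + 1·-2 = -9
  a_6 = -1·-9 + -1·2 + 1·3 + 1·-2 = 8
  a_7 = -1·8 + -1·-9 + 1·2 + 1·3 = 6
  a_8 = -1·6 + -1·8 + 1·-9 + 1·2 = -21
  a_9 = -1·-21 + -1·6 + 1·8 + 1·-9 = 14
  a_10 = -1·14 + -1·-21 + 1·6 + 1·8 = 21
  a_11 = -1·21 + -1·14 + 1·-21 + 1·6 = -50
  a_12 = -1·-50 + -1·21 + 1·14 + 1·-21 = 22
  a_13 = -1·22 + -1·-50 + 1·21 + 1·14 = 63
  a_14 = -1·63 + -1·22 + 1·-50 + 1·21 = -114

-1,-1,1,1 ; -114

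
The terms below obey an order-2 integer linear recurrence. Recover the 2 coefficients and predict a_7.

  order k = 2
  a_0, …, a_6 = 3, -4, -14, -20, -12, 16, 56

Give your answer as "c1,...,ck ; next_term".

2,-2 ; 80

  a_2 = 2·-4 + -2·3 = -14
  a_3 = 2·-14 + -2·-4 = -20
  a_4 = 2·-20 + -2·-14 = -12
  a_5 = 2·-12 + -2·-20 = 16
  a_6 = 2·16 + -2·-12 = 56
  a_7 = 2·56 + -2·16 = 80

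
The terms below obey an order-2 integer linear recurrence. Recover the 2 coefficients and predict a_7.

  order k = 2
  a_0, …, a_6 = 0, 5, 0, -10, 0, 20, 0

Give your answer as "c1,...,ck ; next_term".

0,-2 ; -40

  a_2 = 0·5 + -2·0 = 0
  a_3 = 0·0 + -2·5 = -10
  a_4 = 0·-10 + -2·0 = 0
  a_5 = 0·0 + -2·-10 = 20
  a_6 = 0·20 + -2·0 = 0
  a_7 = 0·0 + -2·20 = -40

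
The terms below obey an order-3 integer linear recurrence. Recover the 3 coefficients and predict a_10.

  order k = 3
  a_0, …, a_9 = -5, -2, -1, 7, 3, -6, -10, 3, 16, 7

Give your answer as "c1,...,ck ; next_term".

  a_3 = 0·-1 + -1·-2 + -1·-5 = 7
  a_4 = 0·7 + -1·-1 + -1·-2 = 3
  a_5 = 0·3 + -1·7 + -1·-1 = -6
  a_6 = 0·-6 + -1·3 + -1·7 = -10
  a_7 = 0·-10 + -1·-6 + -1·3 = 3
  a_8 = 0·3 + -1·-10 + -1·-6 = 16
  a_9 = 0·16 + -1·3 + -1·-10 = 7
  a_10 = 0·7 + -1·16 + -1·3 = -19

0,-1,-1 ; -19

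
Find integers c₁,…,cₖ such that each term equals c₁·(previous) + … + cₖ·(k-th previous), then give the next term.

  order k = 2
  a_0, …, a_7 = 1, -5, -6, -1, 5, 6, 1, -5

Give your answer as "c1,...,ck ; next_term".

1,-1 ; -6

  a_2 = 1·-5 + -1·1 = -6
  a_3 = 1·-6 + -1·-5 = -1
  a_4 = 1·-1 + -1·-6 = 5
  a_5 = 1·5 + -1·-1 = 6
  a_6 = 1·6 + -1·5 = 1
  a_7 = 1·1 + -1·6 = -5
  a_8 = 1·-5 + -1·1 = -6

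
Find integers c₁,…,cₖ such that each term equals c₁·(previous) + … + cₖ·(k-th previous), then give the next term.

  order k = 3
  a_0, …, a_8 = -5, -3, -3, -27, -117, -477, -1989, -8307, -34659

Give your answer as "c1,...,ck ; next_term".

  a_3 = 4·-3 + 0·-3 + 3·-5 = -27
  a_4 = 4·-27 + 0·-3 + 3·-3 = -117
  a_5 = 4·-117 + 0·-27 + 3·-3 = -477
  a_6 = 4·-477 + 0·-117 + 3·-27 = -1989
  a_7 = 4·-1989 + 0·-477 + 3·-117 = -8307
  a_8 = 4·-8307 + 0·-1989 + 3·-477 = -34659
  a_9 = 4·-34659 + 0·-8307 + 3·-1989 = -144603

4,0,3 ; -144603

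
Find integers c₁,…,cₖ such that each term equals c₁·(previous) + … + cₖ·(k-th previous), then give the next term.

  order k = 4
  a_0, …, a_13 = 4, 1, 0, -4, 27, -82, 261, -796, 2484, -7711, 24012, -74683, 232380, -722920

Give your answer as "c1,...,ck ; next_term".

-3,1,3,3 ; 2249127

  a_4 = -3·-4 + 1·0 + 3·1 + 3·4 = 27
  a_5 = -3·27 + 1·-4 + 3·0 + 3·1 = -82
  a_6 = -3·-82 + 1·27 + 3·-4 + 3·0 = 261
  a_7 = -3·261 + 1·-82 + 3·27 + 3·-4 = -796
  a_8 = -3·-796 + 1·261 + 3·-82 + 3·27 = 2484
  a_9 = -3·2484 + 1·-796 + 3·261 + 3·-82 = -7711
  a_10 = -3·-7711 + 1·2484 + 3·-796 + 3·261 = 24012
  a_11 = -3·24012 + 1·-7711 + 3·2484 + 3·-796 = -74683
  a_12 = -3·-74683 + 1·24012 + 3·-7711 + 3·2484 = 232380
  a_13 = -3·232380 + 1·-74683 + 3·24012 + 3·-7711 = -722920
  a_14 = -3·-722920 + 1·232380 + 3·-74683 + 3·24012 = 2249127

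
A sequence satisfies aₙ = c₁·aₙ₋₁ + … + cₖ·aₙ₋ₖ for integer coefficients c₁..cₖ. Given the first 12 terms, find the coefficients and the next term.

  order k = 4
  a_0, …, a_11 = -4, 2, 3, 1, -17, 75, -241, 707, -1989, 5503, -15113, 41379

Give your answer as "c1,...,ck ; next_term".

-4,-3,2,2 ; -113149

  a_4 = -4·1 + -3·3 + 2·2 + 2·-4 = -17
  a_5 = -4·-17 + -3·1 + 2·3 + 2·2 = 75
  a_6 = -4·75 + -3·-17 + 2·1 + 2·3 = -241
  a_7 = -4·-241 + -3·75 + 2·-17 + 2·1 = 707
  a_8 = -4·707 + -3·-241 + 2·75 + 2·-17 = -1989
  a_9 = -4·-1989 + -3·707 + 2·-241 + 2·75 = 5503
  a_10 = -4·5503 + -3·-1989 + 2·707 + 2·-241 = -15113
  a_11 = -4·-15113 + -3·5503 + 2·-1989 + 2·707 = 41379
  a_12 = -4·41379 + -3·-15113 + 2·5503 + 2·-1989 = -113149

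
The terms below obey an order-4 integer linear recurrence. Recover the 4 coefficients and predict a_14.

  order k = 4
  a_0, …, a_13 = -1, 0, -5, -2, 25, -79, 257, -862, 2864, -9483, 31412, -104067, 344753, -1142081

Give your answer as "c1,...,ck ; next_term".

-4,-3,-3,-2 ; 3783442

  a_4 = -4·-2 + -3·-5 + -3·0 + -2·-1 = 25
  a_5 = -4·25 + -3·-2 + -3·-5 + -2·0 = -79
  a_6 = -4·-79 + -3·25 + -3·-2 + -2·-5 = 257
  a_7 = -4·257 + -3·-79 + -3·25 + -2·-2 = -862
  a_8 = -4·-862 + -3·257 + -3·-79 + -2·25 = 2864
  a_9 = -4·2864 + -3·-862 + -3·257 + -2·-79 = -9483
  a_10 = -4·-9483 + -3·2864 + -3·-862 + -2·257 = 31412
  a_11 = -4·31412 + -3·-9483 + -3·2864 + -2·-862 = -104067
  a_12 = -4·-104067 + -3·31412 + -3·-9483 + -2·2864 = 344753
  a_13 = -4·344753 + -3·-104067 + -3·31412 + -2·-9483 = -1142081
  a_14 = -4·-1142081 + -3·344753 + -3·-104067 + -2·31412 = 3783442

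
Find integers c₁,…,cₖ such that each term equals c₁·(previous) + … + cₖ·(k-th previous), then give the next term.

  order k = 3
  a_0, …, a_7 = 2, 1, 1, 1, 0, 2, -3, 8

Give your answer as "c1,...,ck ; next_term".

-2,1,1 ; -17

  a_3 = -2·1 + 1·1 + 1·2 = 1
  a_4 = -2·1 + 1·1 + 1·1 = 0
  a_5 = -2·0 + 1·1 + 1·1 = 2
  a_6 = -2·2 + 1·0 + 1·1 = -3
  a_7 = -2·-3 + 1·2 + 1·0 = 8
  a_8 = -2·8 + 1·-3 + 1·2 = -17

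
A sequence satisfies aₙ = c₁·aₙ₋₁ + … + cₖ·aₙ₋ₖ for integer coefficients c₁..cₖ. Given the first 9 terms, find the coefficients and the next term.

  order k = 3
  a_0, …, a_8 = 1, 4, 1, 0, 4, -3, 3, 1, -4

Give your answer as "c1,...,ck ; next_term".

-1,0,1 ; 7

  a_3 = -1·1 + 0·4 + 1·1 = 0
  a_4 = -1·0 + 0·1 + 1·4 = 4
  a_5 = -1·4 + 0·0 + 1·1 = -3
  a_6 = -1·-3 + 0·4 + 1·0 = 3
  a_7 = -1·3 + 0·-3 + 1·4 = 1
  a_8 = -1·1 + 0·3 + 1·-3 = -4
  a_9 = -1·-4 + 0·1 + 1·3 = 7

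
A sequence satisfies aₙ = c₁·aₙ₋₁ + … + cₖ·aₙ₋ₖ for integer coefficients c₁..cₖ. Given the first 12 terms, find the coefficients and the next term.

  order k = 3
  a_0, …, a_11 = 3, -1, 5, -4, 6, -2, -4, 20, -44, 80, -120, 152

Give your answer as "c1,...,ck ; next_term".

  a_3 = -2·5 + 0·-1 + 2·3 = -4
  a_4 = -2·-4 + 0·5 + 2·-1 = 6
  a_5 = -2·6 + 0·-4 + 2·5 = -2
  a_6 = -2·-2 + 0·6 + 2·-4 = -4
  a_7 = -2·-4 + 0·-2 + 2·6 = 20
  a_8 = -2·20 + 0·-4 + 2·-2 = -44
  a_9 = -2·-44 + 0·20 + 2·-4 = 80
  a_10 = -2·80 + 0·-44 + 2·20 = -120
  a_11 = -2·-120 + 0·80 + 2·-44 = 152
  a_12 = -2·152 + 0·-120 + 2·80 = -144

-2,0,2 ; -144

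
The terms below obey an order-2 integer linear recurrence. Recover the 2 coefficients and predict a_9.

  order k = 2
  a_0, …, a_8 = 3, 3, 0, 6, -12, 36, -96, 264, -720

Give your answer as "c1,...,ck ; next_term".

-2,2 ; 1968

  a_2 = -2·3 + 2·3 = 0
  a_3 = -2·0 + 2·3 = 6
  a_4 = -2·6 + 2·0 = -12
  a_5 = -2·-12 + 2·6 = 36
  a_6 = -2·36 + 2·-12 = -96
  a_7 = -2·-96 + 2·36 = 264
  a_8 = -2·264 + 2·-96 = -720
  a_9 = -2·-720 + 2·264 = 1968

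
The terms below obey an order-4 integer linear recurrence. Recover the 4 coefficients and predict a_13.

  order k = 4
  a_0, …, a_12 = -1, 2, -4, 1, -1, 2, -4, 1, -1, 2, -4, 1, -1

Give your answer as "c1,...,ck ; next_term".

0,0,0,1 ; 2

  a_4 = 0·1 + 0·-4 + 0·2 + 1·-1 = -1
  a_5 = 0·-1 + 0·1 + 0·-4 + 1·2 = 2
  a_6 = 0·2 + 0·-1 + 0·1 + 1·-4 = -4
  a_7 = 0·-4 + 0·2 + 0·-1 + 1·1 = 1
  a_8 = 0·1 + 0·-4 + 0·2 + 1·-1 = -1
  a_9 = 0·-1 + 0·1 + 0·-4 + 1·2 = 2
  a_10 = 0·2 + 0·-1 + 0·1 + 1·-4 = -4
  a_11 = 0·-4 + 0·2 + 0·-1 + 1·1 = 1
  a_12 = 0·1 + 0·-4 + 0·2 + 1·-1 = -1
  a_13 = 0·-1 + 0·1 + 0·-4 + 1·2 = 2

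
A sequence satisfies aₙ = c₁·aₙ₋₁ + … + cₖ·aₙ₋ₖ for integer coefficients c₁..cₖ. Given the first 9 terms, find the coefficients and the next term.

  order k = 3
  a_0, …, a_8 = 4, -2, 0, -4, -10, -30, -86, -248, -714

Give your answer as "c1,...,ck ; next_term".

3,0,-1 ; -2056

  a_3 = 3·0 + 0·-2 + -1·4 = -4
  a_4 = 3·-4 + 0·0 + -1·-2 = -10
  a_5 = 3·-10 + 0·-4 + -1·0 = -30
  a_6 = 3·-30 + 0·-10 + -1·-4 = -86
  a_7 = 3·-86 + 0·-30 + -1·-10 = -248
  a_8 = 3·-248 + 0·-86 + -1·-30 = -714
  a_9 = 3·-714 + 0·-248 + -1·-86 = -2056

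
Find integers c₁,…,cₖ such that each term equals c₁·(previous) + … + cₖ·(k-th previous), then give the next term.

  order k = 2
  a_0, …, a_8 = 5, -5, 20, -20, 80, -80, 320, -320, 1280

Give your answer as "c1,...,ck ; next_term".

  a_2 = 0·-5 + 4·5 = 20
  a_3 = 0·20 + 4·-5 = -20
  a_4 = 0·-20 + 4·20 = 80
  a_5 = 0·80 + 4·-20 = -80
  a_6 = 0·-80 + 4·80 = 320
  a_7 = 0·320 + 4·-80 = -320
  a_8 = 0·-320 + 4·320 = 1280
  a_9 = 0·1280 + 4·-320 = -1280

0,4 ; -1280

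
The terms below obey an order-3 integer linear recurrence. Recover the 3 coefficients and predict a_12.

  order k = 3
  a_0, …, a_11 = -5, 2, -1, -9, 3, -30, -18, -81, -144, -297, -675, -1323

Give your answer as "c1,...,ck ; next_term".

  a_3 = 0·-1 + 3·2 + 3·-5 = -9
  a_4 = 0·-9 + 3·-1 + 3·2 = 3
  a_5 = 0·3 + 3·-9 + 3·-1 = -30
  a_6 = 0·-30 + 3·3 + 3·-9 = -18
  a_7 = 0·-18 + 3·-30 + 3·3 = -81
  a_8 = 0·-81 + 3·-18 + 3·-30 = -144
  a_9 = 0·-144 + 3·-81 + 3·-18 = -297
  a_10 = 0·-297 + 3·-144 + 3·-81 = -675
  a_11 = 0·-675 + 3·-297 + 3·-144 = -1323
  a_12 = 0·-1323 + 3·-675 + 3·-297 = -2916

0,3,3 ; -2916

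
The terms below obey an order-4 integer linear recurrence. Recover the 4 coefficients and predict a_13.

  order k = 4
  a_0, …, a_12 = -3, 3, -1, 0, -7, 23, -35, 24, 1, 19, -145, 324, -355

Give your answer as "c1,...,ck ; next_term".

-2,-2,0,3 ; 119

  a_4 = -2·0 + -2·-1 + 0·3 + 3·-3 = -7
  a_5 = -2·-7 + -2·0 + 0·-1 + 3·3 = 23
  a_6 = -2·23 + -2·-7 + 0·0 + 3·-1 = -35
  a_7 = -2·-35 + -2·23 + 0·-7 + 3·0 = 24
  a_8 = -2·24 + -2·-35 + 0·23 + 3·-7 = 1
  a_9 = -2·1 + -2·24 + 0·-35 + 3·23 = 19
  a_10 = -2·19 + -2·1 + 0·24 + 3·-35 = -145
  a_11 = -2·-145 + -2·19 + 0·1 + 3·24 = 324
  a_12 = -2·324 + -2·-145 + 0·19 + 3·1 = -355
  a_13 = -2·-355 + -2·324 + 0·-145 + 3·19 = 119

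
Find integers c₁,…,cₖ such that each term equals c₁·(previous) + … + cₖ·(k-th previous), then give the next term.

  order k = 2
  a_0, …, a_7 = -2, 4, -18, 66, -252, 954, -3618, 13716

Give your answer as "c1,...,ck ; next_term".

-3,3 ; -52002

  a_2 = -3·4 + 3·-2 = -18
  a_3 = -3·-18 + 3·4 = 66
  a_4 = -3·66 + 3·-18 = -252
  a_5 = -3·-252 + 3·66 = 954
  a_6 = -3·954 + 3·-252 = -3618
  a_7 = -3·-3618 + 3·954 = 13716
  a_8 = -3·13716 + 3·-3618 = -52002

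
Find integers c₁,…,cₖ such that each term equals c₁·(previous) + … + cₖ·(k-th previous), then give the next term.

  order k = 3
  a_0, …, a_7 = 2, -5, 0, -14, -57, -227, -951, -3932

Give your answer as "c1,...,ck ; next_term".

3,4,3 ; -16281

  a_3 = 3·0 + 4·-5 + 3·2 = -14
  a_4 = 3·-14 + 4·0 + 3·-5 = -57
  a_5 = 3·-57 + 4·-14 + 3·0 = -227
  a_6 = 3·-227 + 4·-57 + 3·-14 = -951
  a_7 = 3·-951 + 4·-227 + 3·-57 = -3932
  a_8 = 3·-3932 + 4·-951 + 3·-227 = -16281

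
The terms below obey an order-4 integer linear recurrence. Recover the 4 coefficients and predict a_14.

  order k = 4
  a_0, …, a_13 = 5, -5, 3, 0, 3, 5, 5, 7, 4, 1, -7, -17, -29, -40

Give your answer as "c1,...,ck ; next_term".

1,1,-1,-1 ; -45

  a_4 = 1·0 + 1·3 + -1·-5 + -1·5 = 3
  a_5 = 1·3 + 1·0 + -1·3 + -1·-5 = 5
  a_6 = 1·5 + 1·3 + -1·0 + -1·3 = 5
  a_7 = 1·5 + 1·5 + -1·3 + -1·0 = 7
  a_8 = 1·7 + 1·5 + -1·5 + -1·3 = 4
  a_9 = 1·4 + 1·7 + -1·5 + -1·5 = 1
  a_10 = 1·1 + 1·4 + -1·7 + -1·5 = -7
  a_11 = 1·-7 + 1·1 + -1·4 + -1·7 = -17
  a_12 = 1·-17 + 1·-7 + -1·1 + -1·4 = -29
  a_13 = 1·-29 + 1·-17 + -1·-7 + -1·1 = -40
  a_14 = 1·-40 + 1·-29 + -1·-17 + -1·-7 = -45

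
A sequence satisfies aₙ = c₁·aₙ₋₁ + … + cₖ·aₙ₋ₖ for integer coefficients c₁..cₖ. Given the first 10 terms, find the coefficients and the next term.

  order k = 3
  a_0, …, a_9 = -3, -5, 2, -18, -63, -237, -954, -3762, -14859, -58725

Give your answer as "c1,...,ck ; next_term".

  a_3 = 3·2 + 3·-5 + 3·-3 = -18
  a_4 = 3·-18 + 3·2 + 3·-5 = -63
  a_5 = 3·-63 + 3·-18 + 3·2 = -237
  a_6 = 3·-237 + 3·-63 + 3·-18 = -954
  a_7 = 3·-954 + 3·-237 + 3·-63 = -3762
  a_8 = 3·-3762 + 3·-954 + 3·-237 = -14859
  a_9 = 3·-14859 + 3·-3762 + 3·-954 = -58725
  a_10 = 3·-58725 + 3·-14859 + 3·-3762 = -232038

3,3,3 ; -232038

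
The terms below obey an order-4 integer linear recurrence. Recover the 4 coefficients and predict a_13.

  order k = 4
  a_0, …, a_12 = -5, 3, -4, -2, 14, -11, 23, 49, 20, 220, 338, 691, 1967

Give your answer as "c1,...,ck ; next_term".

1,2,3,-3 ; 3703

  a_4 = 1·-2 + 2·-4 + 3·3 + -3·-5 = 14
  a_5 = 1·14 + 2·-2 + 3·-4 + -3·3 = -11
  a_6 = 1·-11 + 2·14 + 3·-2 + -3·-4 = 23
  a_7 = 1·23 + 2·-11 + 3·14 + -3·-2 = 49
  a_8 = 1·49 + 2·23 + 3·-11 + -3·14 = 20
  a_9 = 1·20 + 2·49 + 3·23 + -3·-11 = 220
  a_10 = 1·220 + 2·20 + 3·49 + -3·23 = 338
  a_11 = 1·338 + 2·220 + 3·20 + -3·49 = 691
  a_12 = 1·691 + 2·338 + 3·220 + -3·20 = 1967
  a_13 = 1·1967 + 2·691 + 3·338 + -3·220 = 3703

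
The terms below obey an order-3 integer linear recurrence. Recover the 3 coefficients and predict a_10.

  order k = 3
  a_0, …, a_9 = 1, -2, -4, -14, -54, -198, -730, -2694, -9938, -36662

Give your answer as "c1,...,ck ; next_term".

  a_3 = 3·-4 + 2·-2 + 2·1 = -14
  a_4 = 3·-14 + 2·-4 + 2·-2 = -54
  a_5 = 3·-54 + 2·-14 + 2·-4 = -198
  a_6 = 3·-198 + 2·-54 + 2·-14 = -730
  a_7 = 3·-730 + 2·-198 + 2·-54 = -2694
  a_8 = 3·-2694 + 2·-730 + 2·-198 = -9938
  a_9 = 3·-9938 + 2·-2694 + 2·-730 = -36662
  a_10 = 3·-36662 + 2·-9938 + 2·-2694 = -135250

3,2,2 ; -135250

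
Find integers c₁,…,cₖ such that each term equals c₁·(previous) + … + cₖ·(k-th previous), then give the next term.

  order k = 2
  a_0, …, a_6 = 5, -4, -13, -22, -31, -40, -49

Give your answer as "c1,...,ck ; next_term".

  a_2 = 2·-4 + -1·5 = -13
  a_3 = 2·-13 + -1·-4 = -22
  a_4 = 2·-22 + -1·-13 = -31
  a_5 = 2·-31 + -1·-22 = -40
  a_6 = 2·-40 + -1·-31 = -49
  a_7 = 2·-49 + -1·-40 = -58

2,-1 ; -58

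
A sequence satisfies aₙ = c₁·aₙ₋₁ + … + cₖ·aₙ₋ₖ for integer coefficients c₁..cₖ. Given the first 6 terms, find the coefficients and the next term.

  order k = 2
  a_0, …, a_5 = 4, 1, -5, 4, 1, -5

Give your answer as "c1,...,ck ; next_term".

  a_2 = -1·1 + -1·4 = -5
  a_3 = -1·-5 + -1·1 = 4
  a_4 = -1·4 + -1·-5 = 1
  a_5 = -1·1 + -1·4 = -5
  a_6 = -1·-5 + -1·1 = 4

-1,-1 ; 4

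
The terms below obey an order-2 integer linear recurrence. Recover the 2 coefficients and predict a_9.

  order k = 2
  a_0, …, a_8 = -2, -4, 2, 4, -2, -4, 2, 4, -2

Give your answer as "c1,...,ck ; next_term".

  a_2 = 0·-4 + -1·-2 = 2
  a_3 = 0·2 + -1·-4 = 4
  a_4 = 0·4 + -1·2 = -2
  a_5 = 0·-2 + -1·4 = -4
  a_6 = 0·-4 + -1·-2 = 2
  a_7 = 0·2 + -1·-4 = 4
  a_8 = 0·4 + -1·2 = -2
  a_9 = 0·-2 + -1·4 = -4

0,-1 ; -4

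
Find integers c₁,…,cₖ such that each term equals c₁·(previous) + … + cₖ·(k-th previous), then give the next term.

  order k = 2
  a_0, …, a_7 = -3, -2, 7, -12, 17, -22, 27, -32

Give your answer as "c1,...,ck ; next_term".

-2,-1 ; 37

  a_2 = -2·-2 + -1·-3 = 7
  a_3 = -2·7 + -1·-2 = -12
  a_4 = -2·-12 + -1·7 = 17
  a_5 = -2·17 + -1·-12 = -22
  a_6 = -2·-22 + -1·17 = 27
  a_7 = -2·27 + -1·-22 = -32
  a_8 = -2·-32 + -1·27 = 37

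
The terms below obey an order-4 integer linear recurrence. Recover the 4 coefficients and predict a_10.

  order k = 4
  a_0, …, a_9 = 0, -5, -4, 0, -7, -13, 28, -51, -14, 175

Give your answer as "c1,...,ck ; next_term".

  a_4 = -2·0 + -2·-4 + 3·-5 + 3·0 = -7
  a_5 = -2·-7 + -2·0 + 3·-4 + 3·-5 = -13
  a_6 = -2·-13 + -2·-7 + 3·0 + 3·-4 = 28
  a_7 = -2·28 + -2·-13 + 3·-7 + 3·0 = -51
  a_8 = -2·-51 + -2·28 + 3·-13 + 3·-7 = -14
  a_9 = -2·-14 + -2·-51 + 3·28 + 3·-13 = 175
  a_10 = -2·175 + -2·-14 + 3·-51 + 3·28 = -391

-2,-2,3,3 ; -391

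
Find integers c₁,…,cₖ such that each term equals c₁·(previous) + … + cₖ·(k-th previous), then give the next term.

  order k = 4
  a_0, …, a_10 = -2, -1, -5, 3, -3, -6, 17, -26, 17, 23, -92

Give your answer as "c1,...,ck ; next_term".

  a_4 = -1·3 + 0·-5 + 2·-1 + -1·-2 = -3
  a_5 = -1·-3 + 0·3 + 2·-5 + -1·-1 = -6
  a_6 = -1·-6 + 0·-3 + 2·3 + -1·-5 = 17
  a_7 = -1·17 + 0·-6 + 2·-3 + -1·3 = -26
  a_8 = -1·-26 + 0·17 + 2·-6 + -1·-3 = 17
  a_9 = -1·17 + 0·-26 + 2·17 + -1·-6 = 23
  a_10 = -1·23 + 0·17 + 2·-26 + -1·17 = -92
  a_11 = -1·-92 + 0·23 + 2·17 + -1·-26 = 152

-1,0,2,-1 ; 152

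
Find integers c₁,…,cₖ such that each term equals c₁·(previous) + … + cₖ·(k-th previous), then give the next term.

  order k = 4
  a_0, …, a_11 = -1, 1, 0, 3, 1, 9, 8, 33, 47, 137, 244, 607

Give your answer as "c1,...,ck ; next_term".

  a_4 = 2·3 + 2·0 + -4·1 + 1·-1 = 1
  a_5 = 2·1 + 2·3 + -4·0 + 1·1 = 9
  a_6 = 2·9 + 2·1 + -4·3 + 1·0 = 8
  a_7 = 2·8 + 2·9 + -4·1 + 1·3 = 33
  a_8 = 2·33 + 2·8 + -4·9 + 1·1 = 47
  a_9 = 2·47 + 2·33 + -4·8 + 1·9 = 137
  a_10 = 2·137 + 2·47 + -4·33 + 1·8 = 244
  a_11 = 2·244 + 2·137 + -4·47 + 1·33 = 607
  a_12 = 2·607 + 2·244 + -4·137 + 1·47 = 1201

2,2,-4,1 ; 1201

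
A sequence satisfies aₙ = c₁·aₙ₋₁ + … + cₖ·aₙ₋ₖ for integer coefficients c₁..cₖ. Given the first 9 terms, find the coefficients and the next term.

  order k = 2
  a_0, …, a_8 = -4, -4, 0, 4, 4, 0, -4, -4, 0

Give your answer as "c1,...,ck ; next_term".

  a_2 = 1·-4 + -1·-4 = 0
  a_3 = 1·0 + -1·-4 = 4
  a_4 = 1·4 + -1·0 = 4
  a_5 = 1·4 + -1·4 = 0
  a_6 = 1·0 + -1·4 = -4
  a_7 = 1·-4 + -1·0 = -4
  a_8 = 1·-4 + -1·-4 = 0
  a_9 = 1·0 + -1·-4 = 4

1,-1 ; 4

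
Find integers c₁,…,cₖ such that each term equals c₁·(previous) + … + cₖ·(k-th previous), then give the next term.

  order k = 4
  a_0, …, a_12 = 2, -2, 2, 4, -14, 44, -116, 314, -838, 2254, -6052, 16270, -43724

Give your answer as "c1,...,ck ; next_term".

  a_4 = -3·4 + 0·2 + 3·-2 + 2·2 = -14
  a_5 = -3·-14 + 0·4 + 3·2 + 2·-2 = 44
  a_6 = -3·44 + 0·-14 + 3·4 + 2·2 = -116
  a_7 = -3·-116 + 0·44 + 3·-14 + 2·4 = 314
  a_8 = -3·314 + 0·-116 + 3·44 + 2·-14 = -838
  a_9 = -3·-838 + 0·314 + 3·-116 + 2·44 = 2254
  a_10 = -3·2254 + 0·-838 + 3·314 + 2·-116 = -6052
  a_11 = -3·-6052 + 0·2254 + 3·-838 + 2·314 = 16270
  a_12 = -3·16270 + 0·-6052 + 3·2254 + 2·-838 = -43724
  a_13 = -3·-43724 + 0·16270 + 3·-6052 + 2·2254 = 117524

-3,0,3,2 ; 117524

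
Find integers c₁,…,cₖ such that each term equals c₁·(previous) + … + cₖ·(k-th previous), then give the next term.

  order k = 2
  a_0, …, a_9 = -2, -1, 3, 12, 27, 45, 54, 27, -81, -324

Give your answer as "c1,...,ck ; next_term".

3,-3 ; -729

  a_2 = 3·-1 + -3·-2 = 3
  a_3 = 3·3 + -3·-1 = 12
  a_4 = 3·12 + -3·3 = 27
  a_5 = 3·27 + -3·12 = 45
  a_6 = 3·45 + -3·27 = 54
  a_7 = 3·54 + -3·45 = 27
  a_8 = 3·27 + -3·54 = -81
  a_9 = 3·-81 + -3·27 = -324
  a_10 = 3·-324 + -3·-81 = -729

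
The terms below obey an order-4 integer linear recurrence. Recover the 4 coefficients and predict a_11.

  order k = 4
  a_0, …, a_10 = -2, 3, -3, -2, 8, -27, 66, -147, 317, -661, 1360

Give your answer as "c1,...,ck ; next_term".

  a_4 = -2·-2 + 1·-3 + 1·3 + -2·-2 = 8
  a_5 = -2·8 + 1·-2 + 1·-3 + -2·3 = -27
  a_6 = -2·-27 + 1·8 + 1·-2 + -2·-3 = 66
  a_7 = -2·66 + 1·-27 + 1·8 + -2·-2 = -147
  a_8 = -2·-147 + 1·66 + 1·-27 + -2·8 = 317
  a_9 = -2·317 + 1·-147 + 1·66 + -2·-27 = -661
  a_10 = -2·-661 + 1·317 + 1·-147 + -2·66 = 1360
  a_11 = -2·1360 + 1·-661 + 1·317 + -2·-147 = -2770

-2,1,1,-2 ; -2770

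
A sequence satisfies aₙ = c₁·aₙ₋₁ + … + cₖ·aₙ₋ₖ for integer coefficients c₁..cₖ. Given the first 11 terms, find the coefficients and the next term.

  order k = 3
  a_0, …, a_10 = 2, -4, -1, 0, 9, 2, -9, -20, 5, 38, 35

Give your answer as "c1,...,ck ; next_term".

  a_3 = 0·-1 + -1·-4 + -2·2 = 0
  a_4 = 0·0 + -1·-1 + -2·-4 = 9
  a_5 = 0·9 + -1·0 + -2·-1 = 2
  a_6 = 0·2 + -1·9 + -2·0 = -9
  a_7 = 0·-9 + -1·2 + -2·9 = -20
  a_8 = 0·-20 + -1·-9 + -2·2 = 5
  a_9 = 0·5 + -1·-20 + -2·-9 = 38
  a_10 = 0·38 + -1·5 + -2·-20 = 35
  a_11 = 0·35 + -1·38 + -2·5 = -48

0,-1,-2 ; -48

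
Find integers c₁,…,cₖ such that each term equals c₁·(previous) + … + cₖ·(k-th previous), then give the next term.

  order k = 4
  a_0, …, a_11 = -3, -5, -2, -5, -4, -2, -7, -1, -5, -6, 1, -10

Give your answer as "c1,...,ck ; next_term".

  a_4 = 0·-5 + 1·-2 + 1·-5 + -1·-3 = -4
  a_5 = 0·-4 + 1·-5 + 1·-2 + -1·-5 = -2
  a_6 = 0·-2 + 1·-4 + 1·-5 + -1·-2 = -7
  a_7 = 0·-7 + 1·-2 + 1·-4 + -1·-5 = -1
  a_8 = 0·-1 + 1·-7 + 1·-2 + -1·-4 = -5
  a_9 = 0·-5 + 1·-1 + 1·-7 + -1·-2 = -6
  a_10 = 0·-6 + 1·-5 + 1·-1 + -1·-7 = 1
  a_11 = 0·1 + 1·-6 + 1·-5 + -1·-1 = -10
  a_12 = 0·-10 + 1·1 + 1·-6 + -1·-5 = 0

0,1,1,-1 ; 0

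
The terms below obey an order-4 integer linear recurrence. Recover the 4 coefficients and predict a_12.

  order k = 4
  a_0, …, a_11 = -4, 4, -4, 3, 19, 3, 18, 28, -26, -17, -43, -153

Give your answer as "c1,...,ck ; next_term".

1,0,1,-3 ; -92

  a_4 = 1·3 + 0·-4 + 1·4 + -3·-4 = 19
  a_5 = 1·19 + 0·3 + 1·-4 + -3·4 = 3
  a_6 = 1·3 + 0·19 + 1·3 + -3·-4 = 18
  a_7 = 1·18 + 0·3 + 1·19 + -3·3 = 28
  a_8 = 1·28 + 0·18 + 1·3 + -3·19 = -26
  a_9 = 1·-26 + 0·28 + 1·18 + -3·3 = -17
  a_10 = 1·-17 + 0·-26 + 1·28 + -3·18 = -43
  a_11 = 1·-43 + 0·-17 + 1·-26 + -3·28 = -153
  a_12 = 1·-153 + 0·-43 + 1·-17 + -3·-26 = -92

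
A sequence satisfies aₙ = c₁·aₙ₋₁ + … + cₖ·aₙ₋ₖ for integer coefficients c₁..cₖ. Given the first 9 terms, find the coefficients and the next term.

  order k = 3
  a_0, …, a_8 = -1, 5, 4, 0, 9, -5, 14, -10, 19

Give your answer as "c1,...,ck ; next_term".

  a_3 = -1·4 + 1·5 + 1·-1 = 0
  a_4 = -1·0 + 1·4 + 1·5 = 9
  a_5 = -1·9 + 1·0 + 1·4 = -5
  a_6 = -1·-5 + 1·9 + 1·0 = 14
  a_7 = -1·14 + 1·-5 + 1·9 = -10
  a_8 = -1·-10 + 1·14 + 1·-5 = 19
  a_9 = -1·19 + 1·-10 + 1·14 = -15

-1,1,1 ; -15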